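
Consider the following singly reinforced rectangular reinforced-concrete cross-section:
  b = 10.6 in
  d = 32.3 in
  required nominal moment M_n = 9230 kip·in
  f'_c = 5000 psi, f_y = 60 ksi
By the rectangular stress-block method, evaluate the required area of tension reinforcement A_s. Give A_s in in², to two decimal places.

A_s ≈ 5.35 in²

From M_n = 0.85 f'_c a b (d − a/2):
a = d − √(d² − 2M_n/(0.85 f'_c b)) = 32.3 − √(32.3² − 2 × 9230/(0.85 × 5 × 10.6)) = 7.130 in.
A_s = 0.85 f'_c a b / f_y = 0.85 × 5 × 7.130 × 10.6 / 60 = 5.353 in².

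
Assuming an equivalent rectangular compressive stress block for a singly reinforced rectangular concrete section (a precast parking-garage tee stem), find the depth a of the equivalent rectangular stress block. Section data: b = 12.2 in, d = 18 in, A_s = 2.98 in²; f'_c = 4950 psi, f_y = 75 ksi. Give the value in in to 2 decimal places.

a ≈ 4.35 in

T = A_s f_y = 2.98 × 75 = 223.5 kips.
a = T/(0.85 f'_c b) = 223.5/(0.85 × 4.95 × 12.2) = 4.35 in.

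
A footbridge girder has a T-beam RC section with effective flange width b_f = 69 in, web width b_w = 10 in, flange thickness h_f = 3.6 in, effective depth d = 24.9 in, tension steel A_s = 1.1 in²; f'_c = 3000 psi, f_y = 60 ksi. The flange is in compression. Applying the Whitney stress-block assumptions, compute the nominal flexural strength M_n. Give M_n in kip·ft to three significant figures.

Tension: T = A_s f_y = 1.1 × 60 = 66 kips.
Try a within the flange: a = T/(0.85 f'_c b_f) = 66/(0.85 × 3 × 69) = 0.375 in.
Since a = 0.375 ≤ h_f = 3.6 in, the stress block lies entirely in the flange; analyse as a rectangular beam of width b_f.
M_n = T(d − a/2) = 66 × (24.9 − 0.1875) = 1631.0 kip·in.
M_n = 1631.0/12 = 135.92 kip·ft.

M_n ≈ 136 kip·ft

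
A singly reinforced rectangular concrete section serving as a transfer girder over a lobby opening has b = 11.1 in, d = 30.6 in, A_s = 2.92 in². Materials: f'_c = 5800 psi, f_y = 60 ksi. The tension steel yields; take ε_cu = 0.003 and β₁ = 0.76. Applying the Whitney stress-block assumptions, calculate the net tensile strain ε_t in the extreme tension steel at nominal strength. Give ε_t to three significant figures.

a = A_s f_y/(0.85 f'_c b) = 3.202 in.
β₁ = 0.76, so c = a/β₁ = 3.202/0.76 = 4.213 in.
From the linear strain diagram with ε_cu = 0.003: ε_t = 0.003 (d − c)/c = 0.003 × (30.6 − 4.213)/4.213 = 0.0188.
Since ε_t ≥ 0.005, the section is tension-controlled.

ε_t ≈ 0.0188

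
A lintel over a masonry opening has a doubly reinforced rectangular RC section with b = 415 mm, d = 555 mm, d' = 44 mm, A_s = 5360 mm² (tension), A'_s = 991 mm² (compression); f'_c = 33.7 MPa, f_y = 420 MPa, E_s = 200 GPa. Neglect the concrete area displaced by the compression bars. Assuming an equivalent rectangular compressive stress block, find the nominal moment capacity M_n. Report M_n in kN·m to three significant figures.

M_n ≈ 1090 kN·m

Assume both tension and compression steel yield.
Net tension couple steel: A_s − A'_s = 4369 mm².
a = (A_s − A'_s) f_y / (0.85 f'_c b) = 1834980/(0.85 × 33.7 × 415) = 154.36 mm.
c = a/β₁ = 154.36/0.809 = 190.80 mm; ε'_s = 0.003(c − d')/c = 0.0023 ≥ f_y/E_s = 0.0021, so compression steel does yield.
M_n = (A_s − A'_s) f_y (d − a/2) + A'_s f_y (d − d') = [1834980 × (555 − 77.18) + 416220 × (555 − 44)] × 10⁻⁶ = 876.79 + 212.69 = 1089.48 kN·m.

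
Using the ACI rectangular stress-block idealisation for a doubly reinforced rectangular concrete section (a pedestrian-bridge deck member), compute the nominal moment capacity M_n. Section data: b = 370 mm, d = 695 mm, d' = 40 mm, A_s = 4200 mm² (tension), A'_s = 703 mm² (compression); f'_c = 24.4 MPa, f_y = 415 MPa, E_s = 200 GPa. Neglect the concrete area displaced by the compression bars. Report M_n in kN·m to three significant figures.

M_n ≈ 1060 kN·m

Assume both tension and compression steel yield.
Net tension couple steel: A_s − A'_s = 3497 mm².
a = (A_s − A'_s) f_y / (0.85 f'_c b) = 1451255/(0.85 × 24.4 × 370) = 189.12 mm.
c = a/β₁ = 189.12/0.85 = 222.49 mm; ε'_s = 0.003(c − d')/c = 0.0025 ≥ f_y/E_s = 0.0021, so compression steel does yield.
M_n = (A_s − A'_s) f_y (d − a/2) + A'_s f_y (d − d') = [1451255 × (695 − 94.56) + 291745 × (695 − 40)] × 10⁻⁶ = 871.39 + 191.09 = 1062.48 kN·m.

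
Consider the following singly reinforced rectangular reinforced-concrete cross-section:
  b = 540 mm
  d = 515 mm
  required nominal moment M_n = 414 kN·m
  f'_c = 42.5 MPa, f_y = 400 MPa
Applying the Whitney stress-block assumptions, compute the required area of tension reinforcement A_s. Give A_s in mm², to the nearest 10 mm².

With M_n = 0.85 f'_c a b (d − a/2), solve the quadratic for a:
a = d − √(d² − 2M_n/(0.85 f'_c b)) = 515 − √(515² − 2 × 414×10⁶/(0.85 × 42.5 × 540)) = 43.00 mm.
A_s = 0.85 f'_c a b / f_y = 0.85 × 42.5 × 43.00 × 540 / 400 = 2097.1 mm².

A_s ≈ 2100 mm²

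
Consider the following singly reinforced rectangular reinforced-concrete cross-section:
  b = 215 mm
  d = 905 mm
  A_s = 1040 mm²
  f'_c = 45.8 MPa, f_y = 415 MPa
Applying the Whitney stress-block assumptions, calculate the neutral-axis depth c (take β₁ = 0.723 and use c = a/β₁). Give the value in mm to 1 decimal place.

c ≈ 71.3 mm

T = A_s f_y = 1040 × 415 = 431600 N = 431.6 kN.
Setting C = 0.85 f'_c a b equal to T: a = 431600/(0.85 × 45.8 × 215) = 51.565 mm.
With β₁ = 0.723, c = a/β₁ = 51.565/0.723 = 71.3 mm.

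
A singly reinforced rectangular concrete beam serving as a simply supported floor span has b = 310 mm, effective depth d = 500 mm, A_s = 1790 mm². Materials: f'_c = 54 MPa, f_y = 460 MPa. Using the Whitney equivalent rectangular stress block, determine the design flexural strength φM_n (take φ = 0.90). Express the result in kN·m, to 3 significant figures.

T = A_s f_y = 1790 × 460 = 823400 N = 823.4 kN.
From C = T: a = T/(0.85 f'_c b) = 823400/(0.85 × 54 × 310) = 57.87 mm.
M_n = T(d − a/2) = 823.4 kN × (500 − 28.935) mm = 387.87 kN·m.
φM_n = 0.90 × 387.87 = 349.08 kN·m.

φM_n ≈ 349 kN·m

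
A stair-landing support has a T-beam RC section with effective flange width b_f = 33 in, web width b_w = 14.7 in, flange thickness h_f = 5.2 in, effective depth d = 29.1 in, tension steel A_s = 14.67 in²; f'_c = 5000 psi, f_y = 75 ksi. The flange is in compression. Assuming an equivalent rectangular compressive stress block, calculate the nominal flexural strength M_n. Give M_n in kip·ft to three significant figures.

Tension: T = A_s f_y = 14.67 × 75 = 1100.25 kips.
Try a within the flange: a = T/(0.85 f'_c b_f) = 1100.25/(0.85 × 5 × 33) = 7.845 in.
a = 7.845 > h_f = 5.2 in: the block extends into the web. Split into flange-overhang and web parts.
C_f = 0.85 f'_c (b_f − b_w) h_f = 0.85 × 5 × (33 − 14.7) × 5.2 = 404.4 kips.
Remaining web compression depth: a_w = (T − C_f)/(0.85 f'_c b_w) = (1100.25 − 404.4)/(0.85 × 5 × 14.7) = 11.138 in.
M_n = C_f(d − h_f/2) + (T − C_f)(d − a_w/2) = 404.4 × (29.1 − 2.6) + 695.85 × (29.1 − 5.569) = 10716.6 + 16374.0 = 27090.6 kip·in.
M_n = 27090.6/12 = 2257.55 kip·ft.

M_n ≈ 2260 kip·ft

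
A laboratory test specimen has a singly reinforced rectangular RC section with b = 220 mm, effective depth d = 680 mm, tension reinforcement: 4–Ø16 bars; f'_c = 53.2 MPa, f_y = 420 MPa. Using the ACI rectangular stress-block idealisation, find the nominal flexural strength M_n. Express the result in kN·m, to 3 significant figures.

A_s = 4 × 201 = 804 mm².
T = A_s f_y = 804 × 420 = 337680 N = 337.68 kN.
From C = T: a = T/(0.85 f'_c b) = 337680/(0.85 × 53.2 × 220) = 33.94 mm.
M_n = T(d − a/2) = 337.68 kN × (680 − 16.97) mm = 223.89 kN·m.

M_n ≈ 224 kN·m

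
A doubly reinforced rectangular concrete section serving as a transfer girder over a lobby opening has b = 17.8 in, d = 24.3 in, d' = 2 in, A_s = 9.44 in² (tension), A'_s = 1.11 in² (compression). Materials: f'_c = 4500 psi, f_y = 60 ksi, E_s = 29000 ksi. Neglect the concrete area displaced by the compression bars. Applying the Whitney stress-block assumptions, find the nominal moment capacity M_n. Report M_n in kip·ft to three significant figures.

M_n ≈ 983 kip·ft

Assume both steels yield.
a = (A_s − A'_s) f_y/(0.85 f'_c b) = (9.44 − 1.11) × 60/(0.85 × 4.5 × 17.8) = 7.341 in.
c = a/β₁ = 7.341/0.825 = 8.898 in; ε'_s = 0.003(c − d')/c = 0.0023 ≥ ε_y = 0.0021, so the compression steel yields.
M_n = (A_s − A'_s) f_y (d − a/2) + A'_s f_y (d − d') = 499.8 × (24.3 − 3.6705) + 66.6 × (24.3 − 2) = 10310.6 + 1485.2 = 11795.8 kip·in = 11795.8/12 = 982.98 kip·ft.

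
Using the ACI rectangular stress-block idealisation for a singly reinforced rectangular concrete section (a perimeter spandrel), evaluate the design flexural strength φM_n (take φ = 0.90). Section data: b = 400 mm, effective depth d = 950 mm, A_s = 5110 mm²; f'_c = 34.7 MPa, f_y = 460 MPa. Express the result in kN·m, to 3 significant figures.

φM_n ≈ 1800 kN·m

T = A_s f_y = 5110 × 460 = 2350600 N = 2350.6 kN.
From C = T: a = T/(0.85 f'_c b) = 2350600/(0.85 × 34.7 × 400) = 199.24 mm.
M_n = T(d − a/2) = 2350.6 kN × (950 − 99.62) mm = 1998.90 kN·m.
φM_n = 0.90 × 1998.90 = 1799.01 kN·m.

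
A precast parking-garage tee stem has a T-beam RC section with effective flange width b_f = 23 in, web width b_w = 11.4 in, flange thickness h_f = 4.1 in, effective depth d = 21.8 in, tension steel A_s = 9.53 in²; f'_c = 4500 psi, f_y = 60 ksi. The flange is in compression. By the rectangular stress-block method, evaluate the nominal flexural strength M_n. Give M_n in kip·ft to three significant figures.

M_n ≈ 862 kip·ft

Tension: T = A_s f_y = 9.53 × 60 = 571.8 kips.
Try a within the flange: a = T/(0.85 f'_c b_f) = 571.8/(0.85 × 4.5 × 23) = 6.500 in.
a = 6.500 > h_f = 4.1 in: the block extends into the web. Split into flange-overhang and web parts.
C_f = 0.85 f'_c (b_f − b_w) h_f = 0.85 × 4.5 × (23 − 11.4) × 4.1 = 181.9 kips.
Remaining web compression depth: a_w = (T − C_f)/(0.85 f'_c b_w) = (571.8 − 181.9)/(0.85 × 4.5 × 11.4) = 8.942 in.
M_n = C_f(d − h_f/2) + (T − C_f)(d − a_w/2) = 181.9 × (21.8 − 2.05) + 389.9 × (21.8 − 4.471) = 3592.5 + 6756.6 = 10349.1 kip·in.
M_n = 10349.1/12 = 862.43 kip·ft.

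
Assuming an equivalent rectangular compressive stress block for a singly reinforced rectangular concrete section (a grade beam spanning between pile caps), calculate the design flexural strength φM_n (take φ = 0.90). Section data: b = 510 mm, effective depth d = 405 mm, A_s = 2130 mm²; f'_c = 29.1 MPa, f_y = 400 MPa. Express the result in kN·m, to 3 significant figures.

T = A_s f_y = 2130 × 400 = 852000 N = 852 kN.
From C = T: a = T/(0.85 f'_c b) = 852000/(0.85 × 29.1 × 510) = 67.54 mm.
M_n = T(d − a/2) = 852 kN × (405 − 33.77) mm = 316.29 kN·m.
φM_n = 0.90 × 316.29 = 284.66 kN·m.

φM_n ≈ 285 kN·m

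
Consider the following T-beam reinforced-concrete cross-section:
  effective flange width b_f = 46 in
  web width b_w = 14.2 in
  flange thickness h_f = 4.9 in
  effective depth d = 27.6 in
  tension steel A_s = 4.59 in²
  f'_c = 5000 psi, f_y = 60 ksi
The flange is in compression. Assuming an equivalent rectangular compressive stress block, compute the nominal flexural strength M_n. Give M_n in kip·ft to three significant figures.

M_n ≈ 617 kip·ft

Tension: T = A_s f_y = 4.59 × 60 = 275.4 kips.
Try a within the flange: a = T/(0.85 f'_c b_f) = 275.4/(0.85 × 5 × 46) = 1.409 in.
Since a = 1.409 ≤ h_f = 4.9 in, the stress block lies entirely in the flange; analyse as a rectangular beam of width b_f.
M_n = T(d − a/2) = 275.4 × (27.6 − 0.7045) = 7407.0 kip·in.
M_n = 7407.0/12 = 617.25 kip·ft.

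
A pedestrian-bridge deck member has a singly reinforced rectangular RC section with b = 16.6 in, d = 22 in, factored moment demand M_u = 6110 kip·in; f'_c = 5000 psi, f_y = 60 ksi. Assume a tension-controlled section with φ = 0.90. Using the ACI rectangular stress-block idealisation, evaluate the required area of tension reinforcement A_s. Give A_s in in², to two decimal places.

A_s ≈ 5.79 in²

M_n = M_u/φ = 6110/0.90 = 6788.89 kip·in.
From M_n = 0.85 f'_c a b (d − a/2):
a = d − √(d² − 2M_n/(0.85 f'_c b)) = 22 − √(22² − 2 × 6788.89/(0.85 × 5 × 16.6)) = 4.925 in.
A_s = 0.85 f'_c a b / f_y = 0.85 × 5 × 4.925 × 16.6 / 60 = 5.791 in².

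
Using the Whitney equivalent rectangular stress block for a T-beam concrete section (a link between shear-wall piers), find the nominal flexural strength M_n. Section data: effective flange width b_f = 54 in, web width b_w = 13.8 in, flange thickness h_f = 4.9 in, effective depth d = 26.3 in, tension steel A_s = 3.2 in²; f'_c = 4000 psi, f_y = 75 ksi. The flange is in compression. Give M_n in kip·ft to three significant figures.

M_n ≈ 513 kip·ft

Tension: T = A_s f_y = 3.2 × 75 = 240 kips.
Try a within the flange: a = T/(0.85 f'_c b_f) = 240/(0.85 × 4 × 54) = 1.307 in.
Since a = 1.307 ≤ h_f = 4.9 in, the stress block lies entirely in the flange; analyse as a rectangular beam of width b_f.
M_n = T(d − a/2) = 240 × (26.3 − 0.6535) = 6155.2 kip·in.
M_n = 6155.2/12 = 512.93 kip·ft.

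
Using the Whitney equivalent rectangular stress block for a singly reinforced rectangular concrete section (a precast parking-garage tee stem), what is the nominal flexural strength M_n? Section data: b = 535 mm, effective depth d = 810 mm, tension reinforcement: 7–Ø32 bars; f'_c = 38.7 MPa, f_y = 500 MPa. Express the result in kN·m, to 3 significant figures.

M_n ≈ 2050 kN·m

A_s = 7 × 804 = 5628 mm².
T = A_s f_y = 5628 × 500 = 2814000 N = 2814 kN.
From C = T: a = T/(0.85 f'_c b) = 2814000/(0.85 × 38.7 × 535) = 159.90 mm.
M_n = T(d − a/2) = 2814 kN × (810 − 79.95) mm = 2054.36 kN·m.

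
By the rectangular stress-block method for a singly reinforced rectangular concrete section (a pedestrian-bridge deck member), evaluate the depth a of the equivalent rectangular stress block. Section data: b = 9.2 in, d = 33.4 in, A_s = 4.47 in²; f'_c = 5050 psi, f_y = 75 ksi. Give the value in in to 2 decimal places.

a ≈ 8.49 in

T = A_s f_y = 4.47 × 75 = 335.25 kips.
a = T/(0.85 f'_c b) = 335.25/(0.85 × 5.05 × 9.2) = 8.49 in.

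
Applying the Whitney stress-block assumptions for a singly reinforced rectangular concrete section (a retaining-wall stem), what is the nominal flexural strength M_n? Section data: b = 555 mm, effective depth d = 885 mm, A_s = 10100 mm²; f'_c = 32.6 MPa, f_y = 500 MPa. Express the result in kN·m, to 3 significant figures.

M_n ≈ 3640 kN·m

T = A_s f_y = 10100 × 500 = 5050000 N = 5050 kN.
From C = T: a = T/(0.85 f'_c b) = 5050000/(0.85 × 32.6 × 555) = 328.37 mm.
M_n = T(d − a/2) = 5050 kN × (885 − 164.185) mm = 3640.12 kN·m.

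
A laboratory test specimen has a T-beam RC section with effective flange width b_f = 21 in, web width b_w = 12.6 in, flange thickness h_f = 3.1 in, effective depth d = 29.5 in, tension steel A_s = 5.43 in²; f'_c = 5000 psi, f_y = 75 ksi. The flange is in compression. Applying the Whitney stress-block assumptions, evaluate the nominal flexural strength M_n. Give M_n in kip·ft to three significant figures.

M_n ≈ 918 kip·ft

Tension: T = A_s f_y = 5.43 × 75 = 407.25 kips.
Try a within the flange: a = T/(0.85 f'_c b_f) = 407.25/(0.85 × 5 × 21) = 4.563 in.
a = 4.563 > h_f = 3.1 in: the block extends into the web. Split into flange-overhang and web parts.
C_f = 0.85 f'_c (b_f − b_w) h_f = 0.85 × 5 × (21 − 12.6) × 3.1 = 110.7 kips.
Remaining web compression depth: a_w = (T − C_f)/(0.85 f'_c b_w) = (407.25 − 110.7)/(0.85 × 5 × 12.6) = 5.538 in.
M_n = C_f(d − h_f/2) + (T − C_f)(d − a_w/2) = 110.7 × (29.5 − 1.55) + 296.55 × (29.5 − 2.769) = 3094.1 + 7927.1 = 11021.2 kip·in.
M_n = 11021.2/12 = 918.43 kip·ft.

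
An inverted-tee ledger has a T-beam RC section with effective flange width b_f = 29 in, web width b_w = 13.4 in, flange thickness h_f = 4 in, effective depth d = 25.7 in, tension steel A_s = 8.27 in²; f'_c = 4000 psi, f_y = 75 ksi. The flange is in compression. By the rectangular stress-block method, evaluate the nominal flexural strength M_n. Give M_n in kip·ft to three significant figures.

Tension: T = A_s f_y = 8.27 × 75 = 620.25 kips.
Try a within the flange: a = T/(0.85 f'_c b_f) = 620.25/(0.85 × 4 × 29) = 6.291 in.
a = 6.291 > h_f = 4 in: the block extends into the web. Split into flange-overhang and web parts.
C_f = 0.85 f'_c (b_f − b_w) h_f = 0.85 × 4 × (29 − 13.4) × 4 = 212.2 kips.
Remaining web compression depth: a_w = (T − C_f)/(0.85 f'_c b_w) = (620.25 − 212.2)/(0.85 × 4 × 13.4) = 8.956 in.
M_n = C_f(d − h_f/2) + (T − C_f)(d − a_w/2) = 212.2 × (25.7 − 2) + 408.05 × (25.7 − 4.478) = 5029.1 + 8659.6 = 13688.7 kip·in.
M_n = 13688.7/12 = 1140.73 kip·ft.

M_n ≈ 1140 kip·ft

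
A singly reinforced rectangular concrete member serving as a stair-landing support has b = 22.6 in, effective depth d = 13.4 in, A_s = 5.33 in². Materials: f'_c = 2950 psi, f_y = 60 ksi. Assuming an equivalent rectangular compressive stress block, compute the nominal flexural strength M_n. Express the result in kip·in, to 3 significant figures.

M_n ≈ 3380 kip·in

T = A_s f_y = 5.33 × 60 = 319.8 kips.
a = T/(0.85 f'_c b) = 319.8/(0.85 × 2.95 × 22.6) = 5.643 in.
M_n = T(d − a/2) = 319.8 × (13.4 − 2.8215) = 3383.0 kip·in.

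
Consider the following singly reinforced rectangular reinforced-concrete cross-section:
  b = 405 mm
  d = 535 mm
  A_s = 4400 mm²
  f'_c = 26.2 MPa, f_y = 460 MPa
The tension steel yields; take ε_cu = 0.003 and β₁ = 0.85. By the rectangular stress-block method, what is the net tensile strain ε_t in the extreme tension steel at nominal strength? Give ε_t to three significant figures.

a = A_s f_y/(0.85 f'_c b) = 224.41 mm.
β₁ = 0.85, so c = a/β₁ = 224.41/0.85 = 264.01 mm.
From the linear strain diagram with ε_cu = 0.003: ε_t = 0.003 (d − c)/c = 0.003 × (535 − 264.01)/264.01 = 0.00308.
ε_t < 0.004 — the section is over-reinforced for flexure under ACI limits.

ε_t ≈ 0.00308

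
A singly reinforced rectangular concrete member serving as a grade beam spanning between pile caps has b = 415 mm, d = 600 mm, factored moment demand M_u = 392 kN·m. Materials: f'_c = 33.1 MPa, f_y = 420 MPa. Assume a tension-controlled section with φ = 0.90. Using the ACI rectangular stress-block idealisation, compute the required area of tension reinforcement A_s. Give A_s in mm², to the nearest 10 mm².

A_s ≈ 1830 mm²

M_n = M_u/φ = 392/0.90 = 435.556 kN·m.
With M_n = 0.85 f'_c a b (d − a/2), solve the quadratic for a:
a = d − √(d² − 2M_n/(0.85 f'_c b)) = 600 − √(600² − 2 × 435.556×10⁶/(0.85 × 33.1 × 415)) = 65.78 mm.
A_s = 0.85 f'_c a b / f_y = 0.85 × 33.1 × 65.78 × 415 / 420 = 1828.7 mm².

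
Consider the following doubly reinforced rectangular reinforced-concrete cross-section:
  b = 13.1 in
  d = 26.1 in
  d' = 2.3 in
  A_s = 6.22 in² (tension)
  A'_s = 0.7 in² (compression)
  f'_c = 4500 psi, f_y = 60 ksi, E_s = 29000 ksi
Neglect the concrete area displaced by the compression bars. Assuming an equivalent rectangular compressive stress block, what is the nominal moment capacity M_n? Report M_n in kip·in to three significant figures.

M_n ≈ 8550 kip·in

Assume both steels yield.
a = (A_s − A'_s) f_y/(0.85 f'_c b) = (6.22 − 0.7) × 60/(0.85 × 4.5 × 13.1) = 6.610 in.
c = a/β₁ = 6.610/0.825 = 8.012 in; ε'_s = 0.003(c − d')/c = 0.0021 ≥ ε_y = 0.0021, so the compression steel yields.
M_n = (A_s − A'_s) f_y (d − a/2) + A'_s f_y (d − d') = 331.2 × (26.1 − 3.305) + 42 × (26.1 − 2.3) = 7549.7 + 999.6 = 8549.3 kip·in.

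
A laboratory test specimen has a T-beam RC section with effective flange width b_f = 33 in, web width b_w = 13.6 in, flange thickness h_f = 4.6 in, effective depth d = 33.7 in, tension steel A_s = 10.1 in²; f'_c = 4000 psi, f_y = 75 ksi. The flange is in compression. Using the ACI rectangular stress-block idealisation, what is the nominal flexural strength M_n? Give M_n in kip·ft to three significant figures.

Tension: T = A_s f_y = 10.1 × 75 = 757.5 kips.
Try a within the flange: a = T/(0.85 f'_c b_f) = 757.5/(0.85 × 4 × 33) = 6.751 in.
a = 6.751 > h_f = 4.6 in: the block extends into the web. Split into flange-overhang and web parts.
C_f = 0.85 f'_c (b_f − b_w) h_f = 0.85 × 4 × (33 − 13.6) × 4.6 = 303.4 kips.
Remaining web compression depth: a_w = (T − C_f)/(0.85 f'_c b_w) = (757.5 − 303.4)/(0.85 × 4 × 13.6) = 9.821 in.
M_n = C_f(d − h_f/2) + (T − C_f)(d − a_w/2) = 303.4 × (33.7 − 2.3) + 454.1 × (33.7 − 4.9105) = 9526.8 + 13073.3 = 22600.1 kip·in.
M_n = 22600.1/12 = 1883.34 kip·ft.

M_n ≈ 1880 kip·ft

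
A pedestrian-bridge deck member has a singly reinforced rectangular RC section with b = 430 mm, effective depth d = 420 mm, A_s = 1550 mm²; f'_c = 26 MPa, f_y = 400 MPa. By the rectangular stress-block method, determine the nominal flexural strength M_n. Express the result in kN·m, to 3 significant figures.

T = A_s f_y = 1550 × 400 = 620000 N = 620 kN.
From C = T: a = T/(0.85 f'_c b) = 620000/(0.85 × 26 × 430) = 65.24 mm.
M_n = T(d − a/2) = 620 kN × (420 − 32.62) mm = 240.18 kN·m.

M_n ≈ 240 kN·m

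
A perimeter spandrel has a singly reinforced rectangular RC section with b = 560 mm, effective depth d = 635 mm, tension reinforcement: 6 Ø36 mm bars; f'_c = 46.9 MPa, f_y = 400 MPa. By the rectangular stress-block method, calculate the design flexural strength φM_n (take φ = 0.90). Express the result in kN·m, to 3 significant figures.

A_s = 6 × 1018 = 6108 mm².
T = A_s f_y = 6108 × 400 = 2443200 N = 2443.2 kN.
From C = T: a = T/(0.85 f'_c b) = 2443200/(0.85 × 46.9 × 560) = 109.44 mm.
M_n = T(d − a/2) = 2443.2 kN × (635 − 54.72) mm = 1417.74 kN·m.
φM_n = 0.90 × 1417.74 = 1275.97 kN·m.

φM_n ≈ 1280 kN·m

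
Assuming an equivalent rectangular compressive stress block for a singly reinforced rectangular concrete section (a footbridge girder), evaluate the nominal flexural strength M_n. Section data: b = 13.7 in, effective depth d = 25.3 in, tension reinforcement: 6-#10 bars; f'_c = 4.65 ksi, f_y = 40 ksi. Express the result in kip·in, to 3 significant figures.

M_n ≈ 6850 kip·in

A_s = 6 × 1.27 = 7.62 in².
T = A_s f_y = 7.62 × 40 = 304.8 kips.
a = T/(0.85 f'_c b) = 304.8/(0.85 × 4.65 × 13.7) = 5.629 in.
M_n = T(d − a/2) = 304.8 × (25.3 − 2.8145) = 6853.6 kip·in.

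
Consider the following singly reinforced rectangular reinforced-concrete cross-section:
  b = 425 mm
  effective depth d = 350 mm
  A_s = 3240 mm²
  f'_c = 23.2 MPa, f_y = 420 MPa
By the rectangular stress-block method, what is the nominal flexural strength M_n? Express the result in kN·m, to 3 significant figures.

M_n ≈ 366 kN·m

T = A_s f_y = 3240 × 420 = 1360800 N = 1360.8 kN.
From C = T: a = T/(0.85 f'_c b) = 1360800/(0.85 × 23.2 × 425) = 162.37 mm.
M_n = T(d − a/2) = 1360.8 kN × (350 − 81.185) mm = 365.80 kN·m.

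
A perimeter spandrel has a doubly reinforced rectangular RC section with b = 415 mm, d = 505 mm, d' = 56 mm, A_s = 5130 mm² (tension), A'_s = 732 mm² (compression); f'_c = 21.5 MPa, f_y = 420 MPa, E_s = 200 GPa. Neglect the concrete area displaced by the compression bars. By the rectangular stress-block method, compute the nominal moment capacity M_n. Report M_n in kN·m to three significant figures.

M_n ≈ 846 kN·m

Assume both tension and compression steel yield.
Net tension couple steel: A_s − A'_s = 4398 mm².
a = (A_s − A'_s) f_y / (0.85 f'_c b) = 1847160/(0.85 × 21.5 × 415) = 243.56 mm.
c = a/β₁ = 243.56/0.85 = 286.54 mm; ε'_s = 0.003(c − d')/c = 0.0024 ≥ f_y/E_s = 0.0021, so compression steel does yield.
M_n = (A_s − A'_s) f_y (d − a/2) + A'_s f_y (d − d') = [1847160 × (505 − 121.78) + 307440 × (505 − 56)] × 10⁻⁶ = 707.87 + 138.04 = 845.91 kN·m.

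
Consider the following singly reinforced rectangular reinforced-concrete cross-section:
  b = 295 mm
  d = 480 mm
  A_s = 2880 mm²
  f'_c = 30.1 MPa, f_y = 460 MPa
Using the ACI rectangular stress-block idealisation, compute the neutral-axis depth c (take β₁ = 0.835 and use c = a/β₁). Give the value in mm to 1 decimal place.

c ≈ 210.2 mm

T = A_s f_y = 2880 × 460 = 1324800 N = 1324.8 kN.
Setting C = 0.85 f'_c a b equal to T: a = 1324800/(0.85 × 30.1 × 295) = 175.527 mm.
With β₁ = 0.835, c = a/β₁ = 175.527/0.835 = 210.2 mm.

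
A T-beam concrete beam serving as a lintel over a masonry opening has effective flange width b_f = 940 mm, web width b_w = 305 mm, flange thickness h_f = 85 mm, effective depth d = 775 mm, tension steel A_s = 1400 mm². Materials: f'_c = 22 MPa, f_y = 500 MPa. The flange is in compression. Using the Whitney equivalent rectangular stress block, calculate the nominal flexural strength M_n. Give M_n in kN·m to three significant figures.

M_n ≈ 529 kN·m

Tension: T = A_s f_y = 1400 × 500 = 700000 N.
Try a within the flange: a = T/(0.85 f'_c b_f) = 700000/(0.85 × 22 × 940) = 39.82 mm.
Since a = 39.82 ≤ h_f = 85 mm, the stress block lies entirely in the flange; analyse as a rectangular beam of width b_f.
M_n = T(d − a/2) = 700000 × (775 − 19.91) = 528.56 × 10⁶ N·mm.
M_n = 528.56 kN·m.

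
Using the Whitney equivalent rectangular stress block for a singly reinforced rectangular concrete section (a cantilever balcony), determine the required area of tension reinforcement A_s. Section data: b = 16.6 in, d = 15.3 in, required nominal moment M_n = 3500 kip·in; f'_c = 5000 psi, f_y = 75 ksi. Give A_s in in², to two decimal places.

From M_n = 0.85 f'_c a b (d − a/2):
a = d − √(d² − 2M_n/(0.85 f'_c b)) = 15.3 − √(15.3² − 2 × 3500/(0.85 × 5 × 16.6)) = 3.687 in.
A_s = 0.85 f'_c a b / f_y = 0.85 × 5 × 3.687 × 16.6 / 75 = 3.468 in².

A_s ≈ 3.47 in²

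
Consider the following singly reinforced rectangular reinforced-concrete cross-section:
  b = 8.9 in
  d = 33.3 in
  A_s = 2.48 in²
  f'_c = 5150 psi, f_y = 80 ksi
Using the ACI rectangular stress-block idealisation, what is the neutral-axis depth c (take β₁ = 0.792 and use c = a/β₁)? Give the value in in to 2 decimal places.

T = A_s f_y = 2.48 × 80 = 198.4 kips.
a = T/(0.85 f'_c b) = 198.4/(0.85 × 5.15 × 8.9) = 5.0924 in.
With β₁ = 0.792, c = a/β₁ = 5.0924/0.792 = 6.43 in.

c ≈ 6.43 in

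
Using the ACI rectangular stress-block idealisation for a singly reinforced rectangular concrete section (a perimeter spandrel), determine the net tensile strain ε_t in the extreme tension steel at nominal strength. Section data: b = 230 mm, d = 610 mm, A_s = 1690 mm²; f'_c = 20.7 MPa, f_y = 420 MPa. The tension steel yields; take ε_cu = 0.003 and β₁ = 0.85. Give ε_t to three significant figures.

a = A_s f_y/(0.85 f'_c b) = 175.40 mm.
β₁ = 0.85, so c = a/β₁ = 175.40/0.85 = 206.35 mm.
From the linear strain diagram with ε_cu = 0.003: ε_t = 0.003 (d − c)/c = 0.003 × (610 − 206.35)/206.35 = 0.00587.
Since ε_t ≥ 0.005, the section is tension-controlled.

ε_t ≈ 0.00587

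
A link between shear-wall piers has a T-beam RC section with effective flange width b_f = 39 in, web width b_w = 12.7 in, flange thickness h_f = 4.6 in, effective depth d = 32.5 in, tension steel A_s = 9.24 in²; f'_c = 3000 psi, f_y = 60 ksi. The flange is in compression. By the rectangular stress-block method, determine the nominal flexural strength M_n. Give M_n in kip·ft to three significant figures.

M_n ≈ 1360 kip·ft

Tension: T = A_s f_y = 9.24 × 60 = 554.4 kips.
Try a within the flange: a = T/(0.85 f'_c b_f) = 554.4/(0.85 × 3 × 39) = 5.575 in.
a = 5.575 > h_f = 4.6 in: the block extends into the web. Split into flange-overhang and web parts.
C_f = 0.85 f'_c (b_f − b_w) h_f = 0.85 × 3 × (39 − 12.7) × 4.6 = 308.5 kips.
Remaining web compression depth: a_w = (T − C_f)/(0.85 f'_c b_w) = (554.4 − 308.5)/(0.85 × 3 × 12.7) = 7.593 in.
M_n = C_f(d − h_f/2) + (T − C_f)(d − a_w/2) = 308.5 × (32.5 − 2.3) + 245.9 × (32.5 − 3.7965) = 9316.7 + 7058.2 = 16374.9 kip·in.
M_n = 16374.9/12 = 1364.58 kip·ft.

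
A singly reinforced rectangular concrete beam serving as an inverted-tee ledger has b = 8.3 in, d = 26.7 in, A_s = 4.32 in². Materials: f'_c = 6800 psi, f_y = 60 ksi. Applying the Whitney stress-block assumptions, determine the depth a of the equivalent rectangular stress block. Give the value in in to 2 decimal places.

a ≈ 5.40 in

T = A_s f_y = 4.32 × 60 = 259.2 kips.
a = T/(0.85 f'_c b) = 259.2/(0.85 × 6.8 × 8.3) = 5.40 in.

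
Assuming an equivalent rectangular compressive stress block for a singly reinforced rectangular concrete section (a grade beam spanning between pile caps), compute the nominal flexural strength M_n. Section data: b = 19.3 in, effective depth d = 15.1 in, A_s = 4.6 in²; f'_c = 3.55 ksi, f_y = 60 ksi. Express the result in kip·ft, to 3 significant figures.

M_n ≈ 293 kip·ft

T = A_s f_y = 4.6 × 60 = 276 kips.
a = T/(0.85 f'_c b) = 276/(0.85 × 3.55 × 19.3) = 4.739 in.
M_n = T(d − a/2) = 276 × (15.1 − 2.3695) = 3513.6 kip·in = 3513.6/12 = 292.80 kip·ft.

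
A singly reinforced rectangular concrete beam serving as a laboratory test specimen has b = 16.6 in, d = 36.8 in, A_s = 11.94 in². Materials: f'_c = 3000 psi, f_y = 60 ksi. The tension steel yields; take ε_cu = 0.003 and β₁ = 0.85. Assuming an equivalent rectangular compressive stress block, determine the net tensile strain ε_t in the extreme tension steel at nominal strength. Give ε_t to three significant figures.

ε_t ≈ 0.00254

a = A_s f_y/(0.85 f'_c b) = 16.924 in.
β₁ = 0.85, so c = a/β₁ = 16.924/0.85 = 19.911 in.
From the linear strain diagram with ε_cu = 0.003: ε_t = 0.003 (d − c)/c = 0.003 × (36.8 − 19.911)/19.911 = 0.00254.
ε_t < 0.004 — the section is over-reinforced for flexure under ACI limits.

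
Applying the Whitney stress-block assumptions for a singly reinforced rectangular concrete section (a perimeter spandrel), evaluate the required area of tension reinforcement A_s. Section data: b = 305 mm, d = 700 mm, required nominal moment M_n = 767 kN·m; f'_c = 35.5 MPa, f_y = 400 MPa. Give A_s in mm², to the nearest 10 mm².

With M_n = 0.85 f'_c a b (d − a/2), solve the quadratic for a:
a = d − √(d² − 2M_n/(0.85 f'_c b)) = 700 − √(700² − 2 × 767×10⁶/(0.85 × 35.5 × 305)) = 131.39 mm.
A_s = 0.85 f'_c a b / f_y = 0.85 × 35.5 × 131.39 × 305 / 400 = 3023.1 mm².

A_s ≈ 3020 mm²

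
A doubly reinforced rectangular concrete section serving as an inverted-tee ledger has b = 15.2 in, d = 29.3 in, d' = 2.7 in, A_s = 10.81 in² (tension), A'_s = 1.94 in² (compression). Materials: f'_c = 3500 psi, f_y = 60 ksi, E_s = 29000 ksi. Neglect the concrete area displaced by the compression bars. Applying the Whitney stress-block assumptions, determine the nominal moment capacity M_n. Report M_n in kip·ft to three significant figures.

M_n ≈ 1300 kip·ft

Assume both steels yield.
a = (A_s − A'_s) f_y/(0.85 f'_c b) = (10.81 − 1.94) × 60/(0.85 × 3.5 × 15.2) = 11.769 in.
c = a/β₁ = 11.769/0.85 = 13.846 in; ε'_s = 0.003(c − d')/c = 0.0024 ≥ ε_y = 0.0021, so the compression steel yields.
M_n = (A_s − A'_s) f_y (d − a/2) + A'_s f_y (d − d') = 532.2 × (29.3 − 5.8845) + 116.4 × (29.3 − 2.7) = 12461.7 + 3096.2 = 15557.9 kip·in = 15557.9/12 = 1296.49 kip·ft.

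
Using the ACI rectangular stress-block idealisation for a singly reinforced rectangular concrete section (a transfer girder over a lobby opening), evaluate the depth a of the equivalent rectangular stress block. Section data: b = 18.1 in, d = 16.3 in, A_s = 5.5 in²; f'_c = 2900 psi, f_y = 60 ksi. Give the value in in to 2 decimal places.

a ≈ 7.40 in

T = A_s f_y = 5.5 × 60 = 330 kips.
a = T/(0.85 f'_c b) = 330/(0.85 × 2.9 × 18.1) = 7.40 in.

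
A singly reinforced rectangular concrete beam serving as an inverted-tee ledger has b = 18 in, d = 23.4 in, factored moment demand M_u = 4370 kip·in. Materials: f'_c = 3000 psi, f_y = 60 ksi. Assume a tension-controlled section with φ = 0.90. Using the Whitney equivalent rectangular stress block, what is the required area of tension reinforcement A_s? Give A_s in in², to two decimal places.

A_s ≈ 3.88 in²

M_n = M_u/φ = 4370/0.90 = 4855.56 kip·in.
From M_n = 0.85 f'_c a b (d − a/2):
a = d − √(d² − 2M_n/(0.85 f'_c b)) = 23.4 − √(23.4² − 2 × 4855.56/(0.85 × 3 × 18)) = 5.070 in.
A_s = 0.85 f'_c a b / f_y = 0.85 × 3 × 5.070 × 18 / 60 = 3.879 in².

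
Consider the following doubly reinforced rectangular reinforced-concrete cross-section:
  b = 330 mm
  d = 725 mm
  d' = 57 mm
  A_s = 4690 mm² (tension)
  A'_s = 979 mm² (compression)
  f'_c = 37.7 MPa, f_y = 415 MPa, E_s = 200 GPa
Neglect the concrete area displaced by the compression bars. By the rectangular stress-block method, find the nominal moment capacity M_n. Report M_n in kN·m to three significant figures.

M_n ≈ 1280 kN·m

Assume both tension and compression steel yield.
Net tension couple steel: A_s − A'_s = 3711 mm².
a = (A_s − A'_s) f_y / (0.85 f'_c b) = 1540065/(0.85 × 37.7 × 330) = 145.63 mm.
c = a/β₁ = 145.63/0.781 = 186.47 mm; ε'_s = 0.003(c − d')/c = 0.0021 ≥ f_y/E_s = 0.0021, so compression steel does yield.
M_n = (A_s − A'_s) f_y (d − a/2) + A'_s f_y (d − d') = [1540065 × (725 − 72.815) + 406285 × (725 − 57)] × 10⁻⁶ = 1004.41 + 271.40 = 1275.81 kN·m.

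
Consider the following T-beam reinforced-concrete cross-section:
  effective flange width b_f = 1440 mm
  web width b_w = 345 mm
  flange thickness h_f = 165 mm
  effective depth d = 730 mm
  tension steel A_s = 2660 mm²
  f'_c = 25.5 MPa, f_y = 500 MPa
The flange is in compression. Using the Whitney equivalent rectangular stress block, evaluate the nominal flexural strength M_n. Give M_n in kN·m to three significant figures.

M_n ≈ 943 kN·m

Tension: T = A_s f_y = 2660 × 500 = 1330000 N.
Try a within the flange: a = T/(0.85 f'_c b_f) = 1330000/(0.85 × 25.5 × 1440) = 42.61 mm.
Since a = 42.61 ≤ h_f = 165 mm, the stress block lies entirely in the flange; analyse as a rectangular beam of width b_f.
M_n = T(d − a/2) = 1330000 × (730 − 21.305) = 942.56 × 10⁶ N·mm.
M_n = 942.56 kN·m.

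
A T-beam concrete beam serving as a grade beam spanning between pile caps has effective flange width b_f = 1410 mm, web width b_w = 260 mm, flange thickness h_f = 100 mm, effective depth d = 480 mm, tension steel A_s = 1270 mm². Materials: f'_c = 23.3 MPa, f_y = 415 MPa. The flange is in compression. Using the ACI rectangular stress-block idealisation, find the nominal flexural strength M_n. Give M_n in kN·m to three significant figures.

M_n ≈ 248 kN·m

Tension: T = A_s f_y = 1270 × 415 = 527050 N.
Try a within the flange: a = T/(0.85 f'_c b_f) = 527050/(0.85 × 23.3 × 1410) = 18.87 mm.
Since a = 18.87 ≤ h_f = 100 mm, the stress block lies entirely in the flange; analyse as a rectangular beam of width b_f.
M_n = T(d − a/2) = 527050 × (480 − 9.435) = 248.01 × 10⁶ N·mm.
M_n = 248.01 kN·m.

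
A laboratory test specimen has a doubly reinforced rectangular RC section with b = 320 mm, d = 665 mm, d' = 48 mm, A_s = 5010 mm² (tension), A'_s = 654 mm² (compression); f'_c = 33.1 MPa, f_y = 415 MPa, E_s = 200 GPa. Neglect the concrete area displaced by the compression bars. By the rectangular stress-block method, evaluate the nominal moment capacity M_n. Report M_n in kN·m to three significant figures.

M_n ≈ 1190 kN·m

Assume both tension and compression steel yield.
Net tension couple steel: A_s − A'_s = 4356 mm².
a = (A_s − A'_s) f_y / (0.85 f'_c b) = 1807740/(0.85 × 33.1 × 320) = 200.79 mm.
c = a/β₁ = 200.79/0.814 = 246.67 mm; ε'_s = 0.003(c − d')/c = 0.0024 ≥ f_y/E_s = 0.0021, so compression steel does yield.
M_n = (A_s − A'_s) f_y (d − a/2) + A'_s f_y (d − d') = [1807740 × (665 − 100.395) + 271410 × (665 − 48)] × 10⁻⁶ = 1020.66 + 167.46 = 1188.12 kN·m.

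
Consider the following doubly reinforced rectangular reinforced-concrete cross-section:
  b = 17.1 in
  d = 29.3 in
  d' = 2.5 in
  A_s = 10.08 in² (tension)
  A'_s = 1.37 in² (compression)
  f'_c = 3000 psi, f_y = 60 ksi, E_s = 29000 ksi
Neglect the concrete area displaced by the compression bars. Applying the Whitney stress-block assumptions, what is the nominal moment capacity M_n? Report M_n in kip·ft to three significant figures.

Assume both steels yield.
a = (A_s − A'_s) f_y/(0.85 f'_c b) = (10.08 − 1.37) × 60/(0.85 × 3 × 17.1) = 11.985 in.
c = a/β₁ = 11.985/0.85 = 14.100 in; ε'_s = 0.003(c − d')/c = 0.0025 ≥ ε_y = 0.0021, so the compression steel yields.
M_n = (A_s − A'_s) f_y (d − a/2) + A'_s f_y (d − d') = 522.6 × (29.3 − 5.9925) + 82.2 × (29.3 − 2.5) = 12180.5 + 2203.0 = 14383.5 kip·in = 14383.5/12 = 1198.63 kip·ft.

M_n ≈ 1200 kip·ft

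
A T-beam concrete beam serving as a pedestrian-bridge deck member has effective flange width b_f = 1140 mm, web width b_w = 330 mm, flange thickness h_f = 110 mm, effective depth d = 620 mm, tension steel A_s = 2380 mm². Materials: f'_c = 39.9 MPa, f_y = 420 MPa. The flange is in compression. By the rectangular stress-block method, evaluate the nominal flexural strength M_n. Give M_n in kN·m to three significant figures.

M_n ≈ 607 kN·m

Tension: T = A_s f_y = 2380 × 420 = 999600 N.
Try a within the flange: a = T/(0.85 f'_c b_f) = 999600/(0.85 × 39.9 × 1140) = 25.85 mm.
Since a = 25.85 ≤ h_f = 110 mm, the stress block lies entirely in the flange; analyse as a rectangular beam of width b_f.
M_n = T(d − a/2) = 999600 × (620 − 12.925) = 606.83 × 10⁶ N·mm.
M_n = 606.83 kN·m.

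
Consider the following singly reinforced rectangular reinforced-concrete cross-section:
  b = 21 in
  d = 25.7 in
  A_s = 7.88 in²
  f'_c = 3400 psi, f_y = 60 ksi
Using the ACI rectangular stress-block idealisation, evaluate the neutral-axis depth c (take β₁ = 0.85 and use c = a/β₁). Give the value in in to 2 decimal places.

T = A_s f_y = 7.88 × 60 = 472.8 kips.
a = T/(0.85 f'_c b) = 472.8/(0.85 × 3.4 × 21) = 7.7904 in.
With β₁ = 0.85, c = a/β₁ = 7.7904/0.85 = 9.17 in.

c ≈ 9.17 in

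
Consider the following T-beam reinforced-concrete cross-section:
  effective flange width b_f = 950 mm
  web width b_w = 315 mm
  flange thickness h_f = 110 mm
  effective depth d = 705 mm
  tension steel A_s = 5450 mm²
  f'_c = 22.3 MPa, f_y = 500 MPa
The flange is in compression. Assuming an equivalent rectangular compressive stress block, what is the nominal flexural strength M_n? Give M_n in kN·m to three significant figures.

Tension: T = A_s f_y = 5450 × 500 = 2725000 N.
Try a within the flange: a = T/(0.85 f'_c b_f) = 2725000/(0.85 × 22.3 × 950) = 151.33 mm.
a = 151.33 > h_f = 110 mm: the block extends into the web. Split into flange-overhang and web parts.
C_f = 0.85 f'_c (b_f − b_w) h_f = 0.85 × 22.3 × (950 − 315) × 110 = 1324007 N.
Remaining web compression depth: a_w = (T − C_f)/(0.85 f'_c b_w) = (2725000 − 1324007)/(0.85 × 22.3 × 315) = 234.64 mm.
M_n = C_f(d − h_f/2) + (T − C_f)(d − a_w/2) = 1324007 × (705 − 55) + 1400993 × (705 − 117.32) = 860.60 + 823.34 = 1683.94 × 10⁶ N·mm.
M_n = 1683.94 kN·m.

M_n ≈ 1680 kN·m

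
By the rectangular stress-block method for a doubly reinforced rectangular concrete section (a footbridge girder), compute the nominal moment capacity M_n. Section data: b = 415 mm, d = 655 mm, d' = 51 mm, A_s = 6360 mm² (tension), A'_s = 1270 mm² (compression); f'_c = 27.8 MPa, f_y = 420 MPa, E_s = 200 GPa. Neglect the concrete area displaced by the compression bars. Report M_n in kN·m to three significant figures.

M_n ≈ 1490 kN·m

Assume both tension and compression steel yield.
Net tension couple steel: A_s − A'_s = 5090 mm².
a = (A_s − A'_s) f_y / (0.85 f'_c b) = 2137800/(0.85 × 27.8 × 415) = 218.00 mm.
c = a/β₁ = 218.00/0.85 = 256.47 mm; ε'_s = 0.003(c − d')/c = 0.0024 ≥ f_y/E_s = 0.0021, so compression steel does yield.
M_n = (A_s − A'_s) f_y (d − a/2) + A'_s f_y (d − d') = [2137800 × (655 − 109) + 533400 × (655 − 51)] × 10⁻⁶ = 1167.24 + 322.17 = 1489.41 kN·m.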